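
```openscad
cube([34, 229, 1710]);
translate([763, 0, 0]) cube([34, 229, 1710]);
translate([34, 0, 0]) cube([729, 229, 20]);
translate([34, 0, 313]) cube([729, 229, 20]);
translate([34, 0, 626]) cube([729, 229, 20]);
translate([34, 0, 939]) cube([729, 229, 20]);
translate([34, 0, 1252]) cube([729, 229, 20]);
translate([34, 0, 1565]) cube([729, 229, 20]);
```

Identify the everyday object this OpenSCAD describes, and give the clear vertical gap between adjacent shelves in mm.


A bookshelf. The clear shelf gap is 293 mm.

Two tall side panels with 6 horizontal boards between them — a bookshelf. The first two shelf undersides are at z = 0 and z = 313; with shelf thickness 20, the clear gap is 313 − 0 − 20 = 293 mm.


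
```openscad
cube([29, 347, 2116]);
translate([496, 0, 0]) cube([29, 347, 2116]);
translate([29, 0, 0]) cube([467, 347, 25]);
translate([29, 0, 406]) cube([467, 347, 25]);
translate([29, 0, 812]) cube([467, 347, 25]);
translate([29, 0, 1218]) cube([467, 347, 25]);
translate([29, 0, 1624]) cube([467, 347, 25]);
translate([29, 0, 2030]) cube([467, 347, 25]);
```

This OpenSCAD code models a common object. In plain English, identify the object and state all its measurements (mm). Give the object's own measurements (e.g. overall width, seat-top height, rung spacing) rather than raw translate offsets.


An open bookshelf. Two side panels, each 29 mm thick, 347 mm deep and 2116 mm tall, stand 525 mm apart (outside-to-outside). Between them sit 6 shelves, each 25 mm thick and 347 mm deep, spanning the full gap between the sides. The bottom shelf rests on the floor (its underside at z = 0) and the clear gap between one shelf's top and the next shelf's underside is 381 mm.


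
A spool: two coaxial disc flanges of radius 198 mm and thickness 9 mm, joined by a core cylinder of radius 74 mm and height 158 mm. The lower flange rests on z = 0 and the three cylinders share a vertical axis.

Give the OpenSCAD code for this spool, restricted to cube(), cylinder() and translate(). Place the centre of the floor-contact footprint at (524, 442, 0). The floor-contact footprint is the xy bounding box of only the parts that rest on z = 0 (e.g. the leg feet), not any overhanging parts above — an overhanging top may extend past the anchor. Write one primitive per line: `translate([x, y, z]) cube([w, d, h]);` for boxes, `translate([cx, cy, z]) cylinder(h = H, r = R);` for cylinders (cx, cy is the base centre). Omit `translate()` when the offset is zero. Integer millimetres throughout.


translate([524, 442, 0]) cylinder(h = 9, r = 198);
translate([524, 442, 9]) cylinder(h = 158, r = 74);
translate([524, 442, 167]) cylinder(h = 9, r = 198);


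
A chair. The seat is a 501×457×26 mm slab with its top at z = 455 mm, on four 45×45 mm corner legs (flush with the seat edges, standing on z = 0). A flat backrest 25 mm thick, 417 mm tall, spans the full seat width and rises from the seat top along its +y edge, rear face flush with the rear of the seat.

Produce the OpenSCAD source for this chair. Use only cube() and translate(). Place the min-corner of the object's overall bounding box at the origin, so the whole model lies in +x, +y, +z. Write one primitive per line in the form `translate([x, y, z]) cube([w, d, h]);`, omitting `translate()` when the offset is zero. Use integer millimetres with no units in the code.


translate([0, 0, 429]) cube([501, 457, 26]);
cube([45, 45, 429]);
translate([456, 0, 0]) cube([45, 45, 429]);
translate([0, 412, 0]) cube([45, 45, 429]);
translate([456, 412, 0]) cube([45, 45, 429]);
translate([0, 432, 455]) cube([501, 25, 417]);


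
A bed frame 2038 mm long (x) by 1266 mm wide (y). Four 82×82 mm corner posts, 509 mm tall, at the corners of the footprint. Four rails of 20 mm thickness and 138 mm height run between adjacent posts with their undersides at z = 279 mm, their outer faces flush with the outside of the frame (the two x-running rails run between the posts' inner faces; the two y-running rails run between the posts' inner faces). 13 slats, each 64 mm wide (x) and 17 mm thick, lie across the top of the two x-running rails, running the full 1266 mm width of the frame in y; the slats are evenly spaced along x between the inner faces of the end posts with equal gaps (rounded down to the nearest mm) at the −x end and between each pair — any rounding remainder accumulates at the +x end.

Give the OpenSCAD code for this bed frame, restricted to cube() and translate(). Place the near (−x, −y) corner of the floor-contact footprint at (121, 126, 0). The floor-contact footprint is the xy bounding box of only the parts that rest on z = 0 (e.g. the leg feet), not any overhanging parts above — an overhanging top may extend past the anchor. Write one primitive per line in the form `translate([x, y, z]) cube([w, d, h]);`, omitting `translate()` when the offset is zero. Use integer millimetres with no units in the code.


translate([121, 126, 0]) cube([82, 82, 509]);
translate([121, 1310, 0]) cube([82, 82, 509]);
translate([2077, 126, 0]) cube([82, 82, 509]);
translate([2077, 1310, 0]) cube([82, 82, 509]);
translate([203, 126, 279]) cube([1874, 20, 138]);
translate([203, 1372, 279]) cube([1874, 20, 138]);
translate([121, 208, 279]) cube([20, 1102, 138]);
translate([2139, 208, 279]) cube([20, 1102, 138]);
translate([277, 126, 417]) cube([64, 1266, 17]);
translate([415, 126, 417]) cube([64, 1266, 17]);
translate([553, 126, 417]) cube([64, 1266, 17]);
translate([691, 126, 417]) cube([64, 1266, 17]);
translate([829, 126, 417]) cube([64, 1266, 17]);
translate([967, 126, 417]) cube([64, 1266, 17]);
translate([1105, 126, 417]) cube([64, 1266, 17]);
translate([1243, 126, 417]) cube([64, 1266, 17]);
translate([1381, 126, 417]) cube([64, 1266, 17]);
translate([1519, 126, 417]) cube([64, 1266, 17]);
translate([1657, 126, 417]) cube([64, 1266, 17]);
translate([1795, 126, 417]) cube([64, 1266, 17]);
translate([1933, 126, 417]) cube([64, 1266, 17]);


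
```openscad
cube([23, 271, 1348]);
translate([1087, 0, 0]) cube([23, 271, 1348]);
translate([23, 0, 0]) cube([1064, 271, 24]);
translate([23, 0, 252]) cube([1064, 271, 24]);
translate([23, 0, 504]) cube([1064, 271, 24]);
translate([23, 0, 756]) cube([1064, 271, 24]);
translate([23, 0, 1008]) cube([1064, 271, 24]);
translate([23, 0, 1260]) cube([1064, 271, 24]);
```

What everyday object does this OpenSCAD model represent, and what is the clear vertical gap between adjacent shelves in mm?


A bookshelf. The clear shelf gap is 228 mm.

Two tall side panels with 6 horizontal boards between them — a bookshelf. The first two shelf undersides are at z = 0 and z = 252; with shelf thickness 24, the clear gap is 252 − 0 − 24 = 228 mm.


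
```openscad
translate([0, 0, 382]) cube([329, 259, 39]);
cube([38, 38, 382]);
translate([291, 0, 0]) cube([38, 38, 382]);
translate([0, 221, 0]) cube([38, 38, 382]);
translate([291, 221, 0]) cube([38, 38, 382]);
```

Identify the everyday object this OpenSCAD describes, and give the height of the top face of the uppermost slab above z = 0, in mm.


A stool. The seat height is 421 mm.

A 329×259×39 slab at z = 382 on four corner posts — a stool. The seat top is 382 + 39 = 421 mm.


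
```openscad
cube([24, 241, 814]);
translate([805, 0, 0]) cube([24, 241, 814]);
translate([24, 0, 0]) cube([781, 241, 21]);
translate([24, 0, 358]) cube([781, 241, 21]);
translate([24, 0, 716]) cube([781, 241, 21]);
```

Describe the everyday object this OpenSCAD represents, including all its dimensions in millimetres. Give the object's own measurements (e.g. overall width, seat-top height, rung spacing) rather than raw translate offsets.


An open bookshelf. Two side panels, each 24 mm thick, 241 mm deep and 814 mm tall, stand 829 mm apart (outside-to-outside). Between them sit 3 shelves, each 21 mm thick and 241 mm deep, spanning the full gap between the sides. The bottom shelf rests on the floor (its underside at z = 0) and the clear gap between one shelf's top and the next shelf's underside is 337 mm.


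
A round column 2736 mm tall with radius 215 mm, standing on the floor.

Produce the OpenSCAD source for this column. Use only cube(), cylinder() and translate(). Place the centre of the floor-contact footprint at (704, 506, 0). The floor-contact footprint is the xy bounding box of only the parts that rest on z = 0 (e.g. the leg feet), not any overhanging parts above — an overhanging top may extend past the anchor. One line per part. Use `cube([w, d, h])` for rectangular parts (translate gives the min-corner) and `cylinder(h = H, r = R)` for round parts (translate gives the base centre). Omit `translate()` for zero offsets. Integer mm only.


translate([704, 506, 0]) cylinder(h = 2736, r = 215);


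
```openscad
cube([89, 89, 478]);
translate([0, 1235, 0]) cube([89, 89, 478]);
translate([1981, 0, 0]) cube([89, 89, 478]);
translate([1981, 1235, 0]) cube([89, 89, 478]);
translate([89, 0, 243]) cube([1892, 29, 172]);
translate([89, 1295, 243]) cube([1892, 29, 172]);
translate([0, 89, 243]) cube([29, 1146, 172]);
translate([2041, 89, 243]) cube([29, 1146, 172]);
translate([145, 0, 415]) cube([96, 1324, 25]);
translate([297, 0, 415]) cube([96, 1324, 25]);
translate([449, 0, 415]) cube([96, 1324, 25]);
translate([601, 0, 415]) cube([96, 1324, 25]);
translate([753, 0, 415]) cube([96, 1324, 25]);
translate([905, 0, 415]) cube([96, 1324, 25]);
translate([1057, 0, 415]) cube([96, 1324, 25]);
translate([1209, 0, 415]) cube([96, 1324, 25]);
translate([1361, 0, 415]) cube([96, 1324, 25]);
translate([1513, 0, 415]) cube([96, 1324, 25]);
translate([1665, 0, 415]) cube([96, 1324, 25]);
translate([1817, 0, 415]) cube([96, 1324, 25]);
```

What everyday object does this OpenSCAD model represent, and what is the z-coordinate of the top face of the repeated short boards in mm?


A bed frame. The slat-top height is 440 mm.

Four posts, four rails, and a row of slats — a bed frame. Slats sit on the rails at z = 243 + 172 = 415; with slat thickness 25, the top is 440 mm.


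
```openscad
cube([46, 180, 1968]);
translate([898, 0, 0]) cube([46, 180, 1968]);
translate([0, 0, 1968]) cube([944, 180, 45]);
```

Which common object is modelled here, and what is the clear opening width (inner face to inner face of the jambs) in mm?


A door frame. The clear opening width is 852 mm.

Two 1968 mm tall posts with a header on top — a door frame. The left jamb is 46 mm wide at x = 0; the right jamb starts at x = 898. The clear opening is 898 − 46 = 852 mm.


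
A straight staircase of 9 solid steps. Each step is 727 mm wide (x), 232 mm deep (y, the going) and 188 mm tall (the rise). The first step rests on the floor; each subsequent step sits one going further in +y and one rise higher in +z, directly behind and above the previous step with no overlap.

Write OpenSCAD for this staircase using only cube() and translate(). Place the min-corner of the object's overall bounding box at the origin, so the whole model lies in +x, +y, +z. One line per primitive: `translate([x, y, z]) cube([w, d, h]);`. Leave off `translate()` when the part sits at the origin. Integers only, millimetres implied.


cube([727, 232, 188]);
translate([0, 232, 188]) cube([727, 232, 188]);
translate([0, 464, 376]) cube([727, 232, 188]);
translate([0, 696, 564]) cube([727, 232, 188]);
translate([0, 928, 752]) cube([727, 232, 188]);
translate([0, 1160, 940]) cube([727, 232, 188]);
translate([0, 1392, 1128]) cube([727, 232, 188]);
translate([0, 1624, 1316]) cube([727, 232, 188]);
translate([0, 1856, 1504]) cube([727, 232, 188]);


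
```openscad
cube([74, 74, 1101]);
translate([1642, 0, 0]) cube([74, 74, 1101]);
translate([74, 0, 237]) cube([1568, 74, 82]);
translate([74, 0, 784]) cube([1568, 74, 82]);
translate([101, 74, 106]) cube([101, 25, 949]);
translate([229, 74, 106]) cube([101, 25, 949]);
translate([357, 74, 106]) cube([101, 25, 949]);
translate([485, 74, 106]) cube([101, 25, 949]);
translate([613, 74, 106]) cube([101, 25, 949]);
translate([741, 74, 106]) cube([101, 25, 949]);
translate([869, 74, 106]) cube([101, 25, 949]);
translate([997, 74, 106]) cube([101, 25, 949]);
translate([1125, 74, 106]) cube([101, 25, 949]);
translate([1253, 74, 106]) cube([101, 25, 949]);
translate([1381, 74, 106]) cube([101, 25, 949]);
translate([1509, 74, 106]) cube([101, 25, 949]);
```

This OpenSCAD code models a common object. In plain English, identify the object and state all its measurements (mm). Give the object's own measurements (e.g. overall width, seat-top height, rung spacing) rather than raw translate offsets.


A fence section. Two 74×74 mm posts, 1101 mm tall, stand on the floor with a clear span of 1568 mm between their inner faces. Two horizontal rails of 74×82 mm section span the gap between the posts with their undersides at z = 237 mm and z = 784 mm, flush with the posts' −y face. 12 pickets, each 101 mm wide, 25 mm thick and 949 mm tall, are fixed to the +y face of the rails with their bottoms at z = 106 mm, spaced across the span with a 27 mm gap after the −x post and between neighbouring pickets, with 32 mm left before the +x post.


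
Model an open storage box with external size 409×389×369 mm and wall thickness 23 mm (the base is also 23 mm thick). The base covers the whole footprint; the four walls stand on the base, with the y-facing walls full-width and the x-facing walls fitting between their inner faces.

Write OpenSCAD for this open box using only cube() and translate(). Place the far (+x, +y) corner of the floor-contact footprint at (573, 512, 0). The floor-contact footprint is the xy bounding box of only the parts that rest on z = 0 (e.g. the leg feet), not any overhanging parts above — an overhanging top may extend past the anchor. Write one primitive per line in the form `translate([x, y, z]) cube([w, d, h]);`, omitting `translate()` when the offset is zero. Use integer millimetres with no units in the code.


translate([164, 123, 0]) cube([409, 389, 23]);
translate([164, 123, 23]) cube([409, 23, 346]);
translate([164, 489, 23]) cube([409, 23, 346]);
translate([164, 146, 23]) cube([23, 343, 346]);
translate([550, 146, 23]) cube([23, 343, 346]);


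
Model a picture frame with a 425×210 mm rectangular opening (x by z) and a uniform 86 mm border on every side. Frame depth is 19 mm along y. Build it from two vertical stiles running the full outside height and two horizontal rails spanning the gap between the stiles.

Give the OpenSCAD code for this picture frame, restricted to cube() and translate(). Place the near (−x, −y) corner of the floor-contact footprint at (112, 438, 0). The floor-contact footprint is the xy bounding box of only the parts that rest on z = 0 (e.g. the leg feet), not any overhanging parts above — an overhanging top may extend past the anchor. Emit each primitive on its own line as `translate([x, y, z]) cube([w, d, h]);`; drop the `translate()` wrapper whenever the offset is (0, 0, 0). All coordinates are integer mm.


translate([112, 438, 0]) cube([86, 19, 382]);
translate([623, 438, 0]) cube([86, 19, 382]);
translate([198, 438, 0]) cube([425, 19, 86]);
translate([198, 438, 296]) cube([425, 19, 86]);


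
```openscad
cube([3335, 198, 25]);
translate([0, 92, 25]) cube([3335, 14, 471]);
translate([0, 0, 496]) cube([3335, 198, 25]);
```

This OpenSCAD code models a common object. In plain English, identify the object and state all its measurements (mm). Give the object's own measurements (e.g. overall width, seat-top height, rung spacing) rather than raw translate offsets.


An I-beam lying along x, 3335 mm long. Overall section height 521 mm. Two flanges 198 mm wide (y) and 25 mm thick, one on the floor and one at the top; a web 14 mm thick runs between them, centred on the flange width.


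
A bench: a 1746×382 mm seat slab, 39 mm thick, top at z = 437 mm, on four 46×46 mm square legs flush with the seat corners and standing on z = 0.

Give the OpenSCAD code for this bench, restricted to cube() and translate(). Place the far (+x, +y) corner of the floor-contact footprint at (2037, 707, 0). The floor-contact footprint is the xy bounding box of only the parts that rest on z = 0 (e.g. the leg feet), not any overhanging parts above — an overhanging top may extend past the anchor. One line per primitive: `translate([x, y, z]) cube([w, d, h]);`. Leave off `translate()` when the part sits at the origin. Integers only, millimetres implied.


translate([291, 325, 398]) cube([1746, 382, 39]);
translate([291, 325, 0]) cube([46, 46, 398]);
translate([291, 661, 0]) cube([46, 46, 398]);
translate([1991, 325, 0]) cube([46, 46, 398]);
translate([1991, 661, 0]) cube([46, 46, 398]);


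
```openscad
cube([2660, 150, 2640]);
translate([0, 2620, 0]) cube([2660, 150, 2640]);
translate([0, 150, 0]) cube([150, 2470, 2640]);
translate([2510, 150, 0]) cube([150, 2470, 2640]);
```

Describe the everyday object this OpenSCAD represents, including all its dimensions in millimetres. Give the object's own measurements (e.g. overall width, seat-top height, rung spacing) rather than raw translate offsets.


The wall frame of a small rectangular building: four walls, each 2640 mm tall and 150 mm thick, enclosing a footprint 2660 mm (x) by 2770 mm (y) outside-to-outside, with no floor or roof. The front and back walls (the −y and +y sides) span the full width; the two side walls fit between them.


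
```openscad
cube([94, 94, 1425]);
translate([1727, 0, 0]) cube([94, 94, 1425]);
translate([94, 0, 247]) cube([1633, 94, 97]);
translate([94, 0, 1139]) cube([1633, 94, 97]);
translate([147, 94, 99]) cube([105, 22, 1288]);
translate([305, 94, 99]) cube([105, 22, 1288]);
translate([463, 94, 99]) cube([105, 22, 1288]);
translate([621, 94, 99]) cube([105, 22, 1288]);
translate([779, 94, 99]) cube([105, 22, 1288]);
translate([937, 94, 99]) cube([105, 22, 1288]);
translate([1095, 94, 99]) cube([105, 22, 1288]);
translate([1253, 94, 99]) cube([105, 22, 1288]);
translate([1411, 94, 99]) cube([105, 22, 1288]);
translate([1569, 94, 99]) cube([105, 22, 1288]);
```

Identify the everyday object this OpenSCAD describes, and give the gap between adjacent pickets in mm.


A fence section. The picket gap is 53 mm.

Two posts, two rails, 10 pickets — a fence section. Span 1633 mm holds 10 pickets of 105 mm with 11 equal gaps: ⌊(1633 − 10·105) / 11⌋ = 53 mm.


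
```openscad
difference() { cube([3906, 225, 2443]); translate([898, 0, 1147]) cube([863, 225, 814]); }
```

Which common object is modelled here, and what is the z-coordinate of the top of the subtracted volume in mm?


A wall with a window opening. The window head height is 1961 mm.

A wall with a rectangular opening subtracted — a window. Sill at z = 1147, opening 814 mm tall, so the head is at 1147 + 814 = 1961 mm.


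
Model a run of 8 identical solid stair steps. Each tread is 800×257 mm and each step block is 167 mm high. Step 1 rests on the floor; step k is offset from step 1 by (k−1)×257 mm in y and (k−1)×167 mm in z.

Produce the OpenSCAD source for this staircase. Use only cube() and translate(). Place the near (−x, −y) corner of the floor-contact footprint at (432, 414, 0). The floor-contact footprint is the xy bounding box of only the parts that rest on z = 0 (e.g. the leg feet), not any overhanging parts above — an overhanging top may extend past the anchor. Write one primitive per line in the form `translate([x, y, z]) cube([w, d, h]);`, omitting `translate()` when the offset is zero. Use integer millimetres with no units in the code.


translate([432, 414, 0]) cube([800, 257, 167]);
translate([432, 671, 167]) cube([800, 257, 167]);
translate([432, 928, 334]) cube([800, 257, 167]);
translate([432, 1185, 501]) cube([800, 257, 167]);
translate([432, 1442, 668]) cube([800, 257, 167]);
translate([432, 1699, 835]) cube([800, 257, 167]);
translate([432, 1956, 1002]) cube([800, 257, 167]);
translate([432, 2213, 1169]) cube([800, 257, 167]);


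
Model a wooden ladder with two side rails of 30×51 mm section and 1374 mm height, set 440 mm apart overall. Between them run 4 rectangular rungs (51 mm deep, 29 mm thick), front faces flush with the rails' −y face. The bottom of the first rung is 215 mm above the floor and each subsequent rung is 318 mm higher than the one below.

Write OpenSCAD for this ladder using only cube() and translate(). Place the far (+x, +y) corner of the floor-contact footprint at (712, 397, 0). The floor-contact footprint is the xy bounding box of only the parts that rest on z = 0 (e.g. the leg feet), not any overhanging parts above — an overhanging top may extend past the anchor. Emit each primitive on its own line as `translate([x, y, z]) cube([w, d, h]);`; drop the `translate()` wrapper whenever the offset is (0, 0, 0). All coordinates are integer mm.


translate([272, 346, 0]) cube([30, 51, 1374]);
translate([682, 346, 0]) cube([30, 51, 1374]);
translate([302, 346, 215]) cube([380, 51, 29]);
translate([302, 346, 533]) cube([380, 51, 29]);
translate([302, 346, 851]) cube([380, 51, 29]);
translate([302, 346, 1169]) cube([380, 51, 29]);


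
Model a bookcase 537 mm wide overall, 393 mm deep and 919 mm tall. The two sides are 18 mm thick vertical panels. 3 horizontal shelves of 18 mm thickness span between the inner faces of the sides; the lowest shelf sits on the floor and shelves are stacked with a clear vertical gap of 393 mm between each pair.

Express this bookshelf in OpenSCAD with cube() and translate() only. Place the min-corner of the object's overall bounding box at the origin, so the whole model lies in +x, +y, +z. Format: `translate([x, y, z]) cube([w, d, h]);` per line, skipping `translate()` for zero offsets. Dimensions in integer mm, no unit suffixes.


cube([18, 393, 919]);
translate([519, 0, 0]) cube([18, 393, 919]);
translate([18, 0, 0]) cube([501, 393, 18]);
translate([18, 0, 411]) cube([501, 393, 18]);
translate([18, 0, 822]) cube([501, 393, 18]);


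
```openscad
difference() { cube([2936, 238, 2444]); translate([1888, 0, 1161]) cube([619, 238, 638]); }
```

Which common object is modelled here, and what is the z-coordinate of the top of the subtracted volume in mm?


A wall with a window opening. The window head height is 1799 mm.

A wall with a rectangular opening subtracted — a window. Sill at z = 1161, opening 638 mm tall, so the head is at 1161 + 638 = 1799 mm.


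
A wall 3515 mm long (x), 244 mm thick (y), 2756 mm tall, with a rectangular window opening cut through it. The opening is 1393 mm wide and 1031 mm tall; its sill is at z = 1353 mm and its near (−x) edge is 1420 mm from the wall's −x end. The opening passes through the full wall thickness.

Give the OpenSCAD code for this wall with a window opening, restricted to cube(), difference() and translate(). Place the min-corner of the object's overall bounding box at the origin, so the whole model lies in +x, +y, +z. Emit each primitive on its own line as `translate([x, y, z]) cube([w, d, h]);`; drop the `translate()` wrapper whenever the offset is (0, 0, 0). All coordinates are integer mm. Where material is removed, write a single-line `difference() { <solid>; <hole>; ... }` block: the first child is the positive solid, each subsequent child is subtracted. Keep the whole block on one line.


difference() { cube([3515, 244, 2756]); translate([1420, 0, 1353]) cube([1393, 244, 1031]); }


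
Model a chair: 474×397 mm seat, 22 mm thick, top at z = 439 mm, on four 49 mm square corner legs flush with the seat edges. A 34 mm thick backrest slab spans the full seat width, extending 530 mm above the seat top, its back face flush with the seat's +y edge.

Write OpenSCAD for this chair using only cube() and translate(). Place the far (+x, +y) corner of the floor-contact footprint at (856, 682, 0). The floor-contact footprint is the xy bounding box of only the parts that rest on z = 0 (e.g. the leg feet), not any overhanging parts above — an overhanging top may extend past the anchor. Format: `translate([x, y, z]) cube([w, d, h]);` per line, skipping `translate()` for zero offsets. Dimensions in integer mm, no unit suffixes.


translate([382, 285, 417]) cube([474, 397, 22]);
translate([382, 285, 0]) cube([49, 49, 417]);
translate([807, 285, 0]) cube([49, 49, 417]);
translate([382, 633, 0]) cube([49, 49, 417]);
translate([807, 633, 0]) cube([49, 49, 417]);
translate([382, 648, 439]) cube([474, 34, 530]);


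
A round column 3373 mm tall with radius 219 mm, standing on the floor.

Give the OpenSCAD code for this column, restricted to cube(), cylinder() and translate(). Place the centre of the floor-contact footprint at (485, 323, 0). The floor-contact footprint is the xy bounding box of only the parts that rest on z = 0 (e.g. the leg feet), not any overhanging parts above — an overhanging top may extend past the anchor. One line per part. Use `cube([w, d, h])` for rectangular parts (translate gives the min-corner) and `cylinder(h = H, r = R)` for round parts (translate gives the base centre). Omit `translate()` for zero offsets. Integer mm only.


translate([485, 323, 0]) cylinder(h = 3373, r = 219);


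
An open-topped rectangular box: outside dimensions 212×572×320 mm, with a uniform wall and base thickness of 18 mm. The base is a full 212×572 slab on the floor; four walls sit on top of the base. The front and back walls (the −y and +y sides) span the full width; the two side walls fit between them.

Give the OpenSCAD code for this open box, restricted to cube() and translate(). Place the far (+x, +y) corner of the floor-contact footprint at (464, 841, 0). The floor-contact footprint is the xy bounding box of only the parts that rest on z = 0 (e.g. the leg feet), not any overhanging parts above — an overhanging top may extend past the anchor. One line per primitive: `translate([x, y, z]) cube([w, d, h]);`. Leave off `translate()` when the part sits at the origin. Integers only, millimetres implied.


translate([252, 269, 0]) cube([212, 572, 18]);
translate([252, 269, 18]) cube([212, 18, 302]);
translate([252, 823, 18]) cube([212, 18, 302]);
translate([252, 287, 18]) cube([18, 536, 302]);
translate([446, 287, 18]) cube([18, 536, 302]);


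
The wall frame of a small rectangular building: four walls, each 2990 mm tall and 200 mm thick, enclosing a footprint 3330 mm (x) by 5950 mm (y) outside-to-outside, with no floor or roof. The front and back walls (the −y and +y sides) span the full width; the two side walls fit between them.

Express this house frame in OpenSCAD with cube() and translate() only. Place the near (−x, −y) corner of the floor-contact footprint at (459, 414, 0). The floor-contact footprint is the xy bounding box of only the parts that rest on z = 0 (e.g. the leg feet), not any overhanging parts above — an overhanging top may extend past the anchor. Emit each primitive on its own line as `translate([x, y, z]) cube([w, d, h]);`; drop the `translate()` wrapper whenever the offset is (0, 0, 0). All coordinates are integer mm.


translate([459, 414, 0]) cube([3330, 200, 2990]);
translate([459, 6164, 0]) cube([3330, 200, 2990]);
translate([459, 614, 0]) cube([200, 5550, 2990]);
translate([3589, 614, 0]) cube([200, 5550, 2990]);


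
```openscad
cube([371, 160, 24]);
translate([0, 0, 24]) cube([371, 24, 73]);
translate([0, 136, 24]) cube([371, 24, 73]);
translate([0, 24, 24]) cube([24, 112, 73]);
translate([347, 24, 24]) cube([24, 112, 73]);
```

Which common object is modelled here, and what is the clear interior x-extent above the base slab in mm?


An open box. The internal width is 323 mm.

A 371×160 base slab with four walls standing on it — an open box. The base is 371 mm wide and the walls are 24 mm thick, so the internal width is 371 − 2 × 24 = 323 mm.


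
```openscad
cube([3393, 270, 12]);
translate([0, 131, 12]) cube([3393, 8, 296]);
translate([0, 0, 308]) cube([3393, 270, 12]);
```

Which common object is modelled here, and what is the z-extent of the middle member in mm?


An I-beam. The web height is 296 mm.

Two wide flanges with a thin centred web — an I-beam. Overall 320 mm minus two 12 mm flanges gives a web of 320 − 2·12 = 296 mm.


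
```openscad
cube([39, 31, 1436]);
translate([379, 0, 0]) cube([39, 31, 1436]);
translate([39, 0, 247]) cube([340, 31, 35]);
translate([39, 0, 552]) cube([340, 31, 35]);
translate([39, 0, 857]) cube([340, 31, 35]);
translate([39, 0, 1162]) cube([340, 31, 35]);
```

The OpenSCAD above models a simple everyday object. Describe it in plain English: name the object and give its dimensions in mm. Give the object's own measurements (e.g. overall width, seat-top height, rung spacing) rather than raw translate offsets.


A straight ladder. Two 39×31 mm vertical rails, 1436 mm tall, stand 418 mm apart (outside-to-outside) with their front faces coplanar on the −y side. 4 rungs, each 31 mm deep and 35 mm tall, span between the inner faces of the rails, front faces flush with the rails. The lowest rung's underside is at z = 247 mm and rungs are spaced 305 mm apart (underside to underside).


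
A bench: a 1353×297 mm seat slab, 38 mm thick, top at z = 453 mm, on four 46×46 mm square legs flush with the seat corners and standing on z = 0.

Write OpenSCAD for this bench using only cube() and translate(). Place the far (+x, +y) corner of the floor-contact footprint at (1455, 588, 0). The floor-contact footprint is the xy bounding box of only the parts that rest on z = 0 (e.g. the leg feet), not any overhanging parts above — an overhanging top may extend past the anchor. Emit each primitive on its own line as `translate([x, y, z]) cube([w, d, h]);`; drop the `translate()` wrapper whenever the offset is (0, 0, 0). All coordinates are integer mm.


translate([102, 291, 415]) cube([1353, 297, 38]);
translate([102, 291, 0]) cube([46, 46, 415]);
translate([102, 542, 0]) cube([46, 46, 415]);
translate([1409, 291, 0]) cube([46, 46, 415]);
translate([1409, 542, 0]) cube([46, 46, 415]);


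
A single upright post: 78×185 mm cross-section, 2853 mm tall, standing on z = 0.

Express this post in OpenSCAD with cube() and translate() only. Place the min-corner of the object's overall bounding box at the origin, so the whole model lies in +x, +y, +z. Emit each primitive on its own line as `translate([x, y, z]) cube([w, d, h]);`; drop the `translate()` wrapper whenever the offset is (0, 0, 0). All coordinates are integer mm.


cube([78, 185, 2853]);


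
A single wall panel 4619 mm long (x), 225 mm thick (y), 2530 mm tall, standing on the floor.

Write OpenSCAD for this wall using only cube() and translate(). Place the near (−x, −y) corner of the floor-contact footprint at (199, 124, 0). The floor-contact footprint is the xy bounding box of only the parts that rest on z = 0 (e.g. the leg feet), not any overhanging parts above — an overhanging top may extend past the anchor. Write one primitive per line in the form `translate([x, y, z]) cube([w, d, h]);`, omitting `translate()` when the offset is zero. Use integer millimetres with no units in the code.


translate([199, 124, 0]) cube([4619, 225, 2530]);


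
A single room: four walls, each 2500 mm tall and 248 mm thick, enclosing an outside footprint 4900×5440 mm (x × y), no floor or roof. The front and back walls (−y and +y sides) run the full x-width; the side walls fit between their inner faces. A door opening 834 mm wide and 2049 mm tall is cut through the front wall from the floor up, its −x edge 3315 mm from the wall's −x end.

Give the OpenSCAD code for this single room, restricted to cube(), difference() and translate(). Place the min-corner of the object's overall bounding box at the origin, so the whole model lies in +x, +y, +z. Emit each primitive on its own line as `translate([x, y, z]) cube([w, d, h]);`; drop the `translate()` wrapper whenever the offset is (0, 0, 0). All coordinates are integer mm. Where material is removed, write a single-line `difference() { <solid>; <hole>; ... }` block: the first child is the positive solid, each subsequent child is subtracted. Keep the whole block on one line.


difference() { cube([4900, 248, 2500]); translate([3315, 0, 0]) cube([834, 248, 2049]); }
translate([0, 5192, 0]) cube([4900, 248, 2500]);
translate([0, 248, 0]) cube([248, 4944, 2500]);
translate([4652, 248, 0]) cube([248, 4944, 2500]);


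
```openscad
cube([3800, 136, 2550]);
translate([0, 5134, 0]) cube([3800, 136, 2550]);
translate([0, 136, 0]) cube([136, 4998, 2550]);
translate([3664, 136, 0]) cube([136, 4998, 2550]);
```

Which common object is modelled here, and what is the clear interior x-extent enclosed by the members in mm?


A house (or room) frame. The interior width is 3528 mm.

Four 2550 mm walls enclosing a rectangle with no floor or roof — a room or house frame. Outside width is 3800 mm and wall thickness is 136 mm, so the interior width is 3800 − 2 × 136 = 3528 mm.


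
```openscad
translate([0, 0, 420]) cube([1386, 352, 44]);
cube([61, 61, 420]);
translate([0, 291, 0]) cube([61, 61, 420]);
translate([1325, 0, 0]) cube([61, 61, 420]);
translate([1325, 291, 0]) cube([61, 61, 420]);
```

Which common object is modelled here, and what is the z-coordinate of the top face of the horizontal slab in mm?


A bench. The seat-top height is 464 mm.

A long slab on four corner posts — a bench. The slab sits at z = 420 with thickness 44, so the top is 420 + 44 = 464 mm.


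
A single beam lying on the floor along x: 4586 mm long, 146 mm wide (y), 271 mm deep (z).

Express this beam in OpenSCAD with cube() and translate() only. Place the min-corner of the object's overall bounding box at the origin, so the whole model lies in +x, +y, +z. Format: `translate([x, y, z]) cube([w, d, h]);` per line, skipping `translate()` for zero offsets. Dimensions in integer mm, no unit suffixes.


cube([4586, 146, 271]);


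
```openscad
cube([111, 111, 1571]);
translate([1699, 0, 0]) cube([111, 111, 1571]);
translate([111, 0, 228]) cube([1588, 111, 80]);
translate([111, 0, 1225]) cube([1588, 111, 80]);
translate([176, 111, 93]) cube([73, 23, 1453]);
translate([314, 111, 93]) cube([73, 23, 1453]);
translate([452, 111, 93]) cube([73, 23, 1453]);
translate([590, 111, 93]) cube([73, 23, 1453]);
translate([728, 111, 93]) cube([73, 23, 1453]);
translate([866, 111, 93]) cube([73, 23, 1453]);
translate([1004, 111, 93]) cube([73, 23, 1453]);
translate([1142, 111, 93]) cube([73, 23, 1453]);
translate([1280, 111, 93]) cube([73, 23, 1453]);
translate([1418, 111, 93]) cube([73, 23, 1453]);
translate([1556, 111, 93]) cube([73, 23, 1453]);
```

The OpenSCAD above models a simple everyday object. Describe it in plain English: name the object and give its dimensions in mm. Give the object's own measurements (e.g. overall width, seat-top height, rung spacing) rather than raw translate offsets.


A fence section. Two 111×111 mm posts, 1571 mm tall, stand on the floor with a clear span of 1588 mm between their inner faces. Two horizontal rails of 111×80 mm section span the gap between the posts with their undersides at z = 228 mm and z = 1225 mm, flush with the posts' −y face. 11 pickets, each 73 mm wide, 23 mm thick and 1453 mm tall, are fixed to the +y face of the rails with their bottoms at z = 93 mm, spaced across the span with a 65 mm gap after the −x post and between neighbouring pickets, with 70 mm left before the +x post.


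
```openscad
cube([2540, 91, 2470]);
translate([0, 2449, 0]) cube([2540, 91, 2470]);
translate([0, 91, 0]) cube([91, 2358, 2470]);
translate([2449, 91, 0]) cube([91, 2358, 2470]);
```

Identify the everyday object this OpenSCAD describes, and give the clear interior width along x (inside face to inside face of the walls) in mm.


A house (or room) frame. The interior width is 2358 mm.

Four 2470 mm walls enclosing a rectangle with no floor or roof — a room or house frame. Outside width is 2540 mm and wall thickness is 91 mm, so the interior width is 2540 − 2 × 91 = 2358 mm.


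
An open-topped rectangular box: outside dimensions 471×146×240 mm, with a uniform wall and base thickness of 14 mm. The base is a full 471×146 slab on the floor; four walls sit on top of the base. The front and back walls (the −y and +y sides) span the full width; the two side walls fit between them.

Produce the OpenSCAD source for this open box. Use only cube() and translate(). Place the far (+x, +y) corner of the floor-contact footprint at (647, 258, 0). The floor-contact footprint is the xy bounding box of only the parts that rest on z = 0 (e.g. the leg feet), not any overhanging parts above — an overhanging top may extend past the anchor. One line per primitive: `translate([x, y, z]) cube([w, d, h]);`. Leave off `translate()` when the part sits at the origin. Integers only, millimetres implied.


translate([176, 112, 0]) cube([471, 146, 14]);
translate([176, 112, 14]) cube([471, 14, 226]);
translate([176, 244, 14]) cube([471, 14, 226]);
translate([176, 126, 14]) cube([14, 118, 226]);
translate([633, 126, 14]) cube([14, 118, 226]);


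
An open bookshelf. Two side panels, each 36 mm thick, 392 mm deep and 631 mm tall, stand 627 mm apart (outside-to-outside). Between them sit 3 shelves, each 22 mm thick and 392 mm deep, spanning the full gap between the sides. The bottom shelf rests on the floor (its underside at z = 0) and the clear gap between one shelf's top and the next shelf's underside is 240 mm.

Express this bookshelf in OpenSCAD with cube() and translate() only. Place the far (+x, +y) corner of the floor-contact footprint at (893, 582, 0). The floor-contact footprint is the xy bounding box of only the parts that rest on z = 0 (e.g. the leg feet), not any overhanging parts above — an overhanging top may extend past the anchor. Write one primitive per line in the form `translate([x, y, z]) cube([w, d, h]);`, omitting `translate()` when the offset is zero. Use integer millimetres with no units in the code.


translate([266, 190, 0]) cube([36, 392, 631]);
translate([857, 190, 0]) cube([36, 392, 631]);
translate([302, 190, 0]) cube([555, 392, 22]);
translate([302, 190, 262]) cube([555, 392, 22]);
translate([302, 190, 524]) cube([555, 392, 22]);


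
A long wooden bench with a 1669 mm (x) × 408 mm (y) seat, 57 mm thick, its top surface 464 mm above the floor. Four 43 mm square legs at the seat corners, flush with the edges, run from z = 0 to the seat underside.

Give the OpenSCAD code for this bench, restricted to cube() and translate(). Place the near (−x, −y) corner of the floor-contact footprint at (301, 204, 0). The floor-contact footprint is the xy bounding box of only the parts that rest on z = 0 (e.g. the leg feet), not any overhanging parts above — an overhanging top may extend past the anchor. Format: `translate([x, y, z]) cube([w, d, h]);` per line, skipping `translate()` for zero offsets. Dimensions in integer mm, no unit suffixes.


translate([301, 204, 407]) cube([1669, 408, 57]);
translate([301, 204, 0]) cube([43, 43, 407]);
translate([301, 569, 0]) cube([43, 43, 407]);
translate([1927, 204, 0]) cube([43, 43, 407]);
translate([1927, 569, 0]) cube([43, 43, 407]);


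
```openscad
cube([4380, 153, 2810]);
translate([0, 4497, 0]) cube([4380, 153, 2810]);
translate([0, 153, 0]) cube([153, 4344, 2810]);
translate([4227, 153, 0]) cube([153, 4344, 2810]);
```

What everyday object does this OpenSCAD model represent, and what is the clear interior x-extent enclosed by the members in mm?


A house (or room) frame. The interior width is 4074 mm.

Four 2810 mm walls enclosing a rectangle with no floor or roof — a room or house frame. Outside width is 4380 mm and wall thickness is 153 mm, so the interior width is 4380 − 2 × 153 = 4074 mm.


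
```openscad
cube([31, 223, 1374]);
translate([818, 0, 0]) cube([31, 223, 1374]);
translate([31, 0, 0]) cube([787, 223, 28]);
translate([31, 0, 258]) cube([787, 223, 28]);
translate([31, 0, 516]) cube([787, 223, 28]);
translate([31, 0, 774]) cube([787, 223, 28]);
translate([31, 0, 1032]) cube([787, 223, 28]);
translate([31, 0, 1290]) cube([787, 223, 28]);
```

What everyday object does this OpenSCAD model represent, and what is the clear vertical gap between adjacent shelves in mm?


A bookshelf. The clear shelf gap is 230 mm.

Two tall side panels with 6 horizontal boards between them — a bookshelf. The first two shelf undersides are at z = 0 and z = 258; with shelf thickness 28, the clear gap is 258 − 0 − 28 = 230 mm.
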